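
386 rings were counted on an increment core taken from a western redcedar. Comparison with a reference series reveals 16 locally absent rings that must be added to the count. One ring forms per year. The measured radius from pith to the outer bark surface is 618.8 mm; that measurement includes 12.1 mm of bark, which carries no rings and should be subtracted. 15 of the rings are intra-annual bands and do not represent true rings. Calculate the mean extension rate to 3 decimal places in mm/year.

Correcting the raw count gives 386 − 15 + 16 = 387 true rings.
Removing the 12.1 mm offcut leaves 618.8 − 12.1 = 606.7 mm.
Mean rate = 606.7 mm / 387 years ≈ 1.568 mm/year.

1.568 mm/year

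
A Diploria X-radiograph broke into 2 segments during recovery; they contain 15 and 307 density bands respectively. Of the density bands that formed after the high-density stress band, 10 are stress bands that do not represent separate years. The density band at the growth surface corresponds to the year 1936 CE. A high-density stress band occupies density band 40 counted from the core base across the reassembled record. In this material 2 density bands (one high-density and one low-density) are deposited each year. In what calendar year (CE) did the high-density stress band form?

1800 CE

Total density bands = 15 + 307 = 322.
322 − 40 = 282 density bands lie beyond the high-density stress band toward the growth surface.
Removing the 10 false density bands leaves 282 − 10 = 272 true density bands beyond the high-density stress band.
Dividing by 2 density bands per year: 272 / 2 = 136 years.
Counting back 136 years from 1936 CE places the high-density stress band in 1936 − 136 = 1800 CE.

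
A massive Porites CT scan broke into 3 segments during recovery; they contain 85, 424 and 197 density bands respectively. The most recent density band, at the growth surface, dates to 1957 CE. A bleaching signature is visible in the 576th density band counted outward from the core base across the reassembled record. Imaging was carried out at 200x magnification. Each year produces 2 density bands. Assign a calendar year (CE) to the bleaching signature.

Total density bands = 85 + 424 + 197 = 706.
706 − 576 = 130 density bands lie beyond the bleaching signature toward the growth surface.
130 density bands at 2 per year is 130 / 2 = 65 years.
Counting back 65 years from 1957 CE places the bleaching signature in 1957 − 65 = 1892 CE.

1892 CE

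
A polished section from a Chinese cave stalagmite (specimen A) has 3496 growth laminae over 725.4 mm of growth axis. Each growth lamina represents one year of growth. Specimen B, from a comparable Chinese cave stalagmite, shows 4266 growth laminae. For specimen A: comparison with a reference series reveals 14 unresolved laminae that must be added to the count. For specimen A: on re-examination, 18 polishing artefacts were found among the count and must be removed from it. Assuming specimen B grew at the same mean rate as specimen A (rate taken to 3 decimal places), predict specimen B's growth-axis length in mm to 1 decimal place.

887.3 mm

Specimen A: correcting the raw count gives 3496 − 18 + 14 = 3492 true growth laminae.
A: Extension rate ≈ 725.4 / 3492 = 0.208 mm/yr.
Length of B = 0.208 × 4266 = 887.3 mm.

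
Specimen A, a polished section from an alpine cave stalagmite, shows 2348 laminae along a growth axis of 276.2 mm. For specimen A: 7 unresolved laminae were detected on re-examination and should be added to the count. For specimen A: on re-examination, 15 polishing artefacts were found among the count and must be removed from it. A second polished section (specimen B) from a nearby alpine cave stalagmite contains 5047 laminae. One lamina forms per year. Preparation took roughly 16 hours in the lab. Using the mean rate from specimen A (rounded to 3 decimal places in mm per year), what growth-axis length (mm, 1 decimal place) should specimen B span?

Specimen A: true lamina count = 2348 − 15 + 7 = 2340.
A: Extension rate ≈ 276.2 / 2340 = 0.118 mm/yr.
For B, 0.118 mm/year × 5047 years = 595.5 mm.

595.5 mm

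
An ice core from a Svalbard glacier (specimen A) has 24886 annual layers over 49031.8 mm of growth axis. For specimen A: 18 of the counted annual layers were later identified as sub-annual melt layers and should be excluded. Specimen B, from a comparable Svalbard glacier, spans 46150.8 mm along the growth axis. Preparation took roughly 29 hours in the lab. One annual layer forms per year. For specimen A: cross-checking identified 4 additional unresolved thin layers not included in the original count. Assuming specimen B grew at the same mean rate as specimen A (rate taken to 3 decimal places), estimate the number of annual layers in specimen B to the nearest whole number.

23415 annual layers

Specimen A: adjusted count: 24886 − 18 + 4 = 24872 annual layers.
A: 49031.8 mm over 24872 years gives 49031.8 / 24872 ≈ 1.971 mm/year.
For B, 46150.8 / 1.971 = 23414.92 years ≈ 23415 annual layers.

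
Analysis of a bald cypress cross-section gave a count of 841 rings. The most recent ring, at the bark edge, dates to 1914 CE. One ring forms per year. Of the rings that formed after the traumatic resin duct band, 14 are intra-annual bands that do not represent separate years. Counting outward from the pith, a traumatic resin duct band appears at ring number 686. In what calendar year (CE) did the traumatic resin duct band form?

Between ring 686 and the bark edge there are 841 − 686 = 155 rings.
155 − 14 false = 141 true rings after the traumatic resin duct band.
The ring at the bark edge is 1914 CE, so the traumatic resin duct band dates to 1914 − 141 = 1773 CE.

1773 CE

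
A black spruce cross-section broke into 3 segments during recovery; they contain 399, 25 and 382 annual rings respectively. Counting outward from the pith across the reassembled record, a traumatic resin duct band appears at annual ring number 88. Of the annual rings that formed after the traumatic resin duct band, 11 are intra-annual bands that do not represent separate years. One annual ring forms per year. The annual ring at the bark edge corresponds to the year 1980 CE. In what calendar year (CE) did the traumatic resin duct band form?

Total annual rings = 399 + 25 + 382 = 806.
Between annual ring 88 and the bark edge there are 806 − 88 = 718 annual rings.
Removing the 11 false annual rings leaves 718 − 11 = 707 true annual rings beyond the traumatic resin duct band.
1980 − 707 = 1273 CE.

1273 CE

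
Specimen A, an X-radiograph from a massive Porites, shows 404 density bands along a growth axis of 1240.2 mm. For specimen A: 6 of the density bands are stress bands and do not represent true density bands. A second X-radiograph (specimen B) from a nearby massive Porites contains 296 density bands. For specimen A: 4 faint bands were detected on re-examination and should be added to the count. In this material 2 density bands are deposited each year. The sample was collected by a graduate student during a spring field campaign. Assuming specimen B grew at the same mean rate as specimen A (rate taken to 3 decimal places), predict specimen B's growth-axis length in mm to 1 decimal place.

Specimen A: true density band count = 404 − 6 + 4 = 402.
Specimen A: with 2 density bands per year, 402 / 2 = 201 years.
A: 1240.2 mm over 201 years gives 1240.2 / 201 ≈ 6.170 mm/yr.
Specimen B: dividing by 2 density bands per year: 296 / 2 = 148 years. For B, 6.170 mm/year × 148 years = 913.2 mm.

913.2 mm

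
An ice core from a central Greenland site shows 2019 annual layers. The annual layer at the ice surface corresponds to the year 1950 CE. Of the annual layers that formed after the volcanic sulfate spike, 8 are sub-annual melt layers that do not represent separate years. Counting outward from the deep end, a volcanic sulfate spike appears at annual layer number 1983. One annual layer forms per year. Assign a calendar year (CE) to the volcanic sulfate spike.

2019 − 1983 = 36 annual layers lie beyond the volcanic sulfate spike toward the ice surface.
Excluding 8 false annual layers: 36 − 8 = 28.
The annual layer at the ice surface is 1950 CE, so the volcanic sulfate spike dates to 1950 − 28 = 1922 CE.

1922 CE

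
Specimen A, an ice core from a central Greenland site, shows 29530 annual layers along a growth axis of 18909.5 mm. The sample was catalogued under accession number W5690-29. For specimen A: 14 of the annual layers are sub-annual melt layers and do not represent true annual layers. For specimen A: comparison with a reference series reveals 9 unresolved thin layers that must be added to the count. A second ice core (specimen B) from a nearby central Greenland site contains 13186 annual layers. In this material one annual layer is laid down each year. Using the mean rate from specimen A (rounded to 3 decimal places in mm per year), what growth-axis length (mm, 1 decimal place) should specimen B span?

8439.0 mm

Specimen A: correcting the raw count gives 29530 − 14 + 9 = 29525 true annual layers.
A: 18909.5 mm over 29525 years gives 18909.5 / 29525 ≈ 0.640 mm per year.
Length of B = 0.640 × 13186 = 8439.0 mm.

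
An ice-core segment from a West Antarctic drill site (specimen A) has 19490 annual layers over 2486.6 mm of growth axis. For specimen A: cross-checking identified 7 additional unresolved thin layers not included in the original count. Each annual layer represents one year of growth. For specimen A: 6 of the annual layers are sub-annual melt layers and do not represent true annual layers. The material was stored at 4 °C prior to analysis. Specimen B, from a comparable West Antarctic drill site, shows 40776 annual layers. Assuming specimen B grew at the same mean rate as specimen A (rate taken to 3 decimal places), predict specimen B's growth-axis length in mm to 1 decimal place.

5219.3 mm

Specimen A: true annual layer count = 19490 − 6 + 7 = 19491.
A: 2486.6 mm over 19491 years gives 2486.6 / 19491 ≈ 0.128 mm/year.
For B, 0.128 mm/year × 40776 years = 5219.3 mm.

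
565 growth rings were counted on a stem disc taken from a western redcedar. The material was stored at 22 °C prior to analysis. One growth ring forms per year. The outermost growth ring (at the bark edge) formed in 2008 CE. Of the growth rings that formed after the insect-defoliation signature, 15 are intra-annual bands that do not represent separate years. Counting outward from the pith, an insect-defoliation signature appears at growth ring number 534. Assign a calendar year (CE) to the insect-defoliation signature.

565 − 534 = 31 growth rings lie beyond the insect-defoliation signature toward the bark edge.
Excluding 15 false growth rings: 31 − 15 = 16.
The growth ring at the bark edge is 2008 CE, so the insect-defoliation signature dates to 2008 − 16 = 1992 CE.

1992 CE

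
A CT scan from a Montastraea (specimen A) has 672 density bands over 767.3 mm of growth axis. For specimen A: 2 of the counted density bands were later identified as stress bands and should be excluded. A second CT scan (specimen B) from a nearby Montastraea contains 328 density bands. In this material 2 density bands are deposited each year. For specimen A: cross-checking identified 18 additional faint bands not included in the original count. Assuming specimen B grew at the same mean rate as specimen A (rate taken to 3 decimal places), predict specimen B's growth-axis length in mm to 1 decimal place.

Specimen A: adjusted count: 672 − 2 + 18 = 688 density bands.
Specimen A: with 2 density bands per year, 688 / 2 = 344 years.
A: Extension rate ≈ 767.3 / 344 = 2.231 mm/year.
Specimen B: 328 density bands at 2 per year is 328 / 2 = 164 years. For B, 2.231 mm/year × 164 years = 365.9 mm.

365.9 mm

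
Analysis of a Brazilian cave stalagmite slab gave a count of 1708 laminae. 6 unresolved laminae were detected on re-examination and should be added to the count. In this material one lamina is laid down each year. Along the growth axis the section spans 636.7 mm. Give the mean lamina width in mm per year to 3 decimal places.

After corrections the count is 1708 + 6 = 1714 laminae.
636.7 mm over 1714 years gives 636.7 / 1714 ≈ 0.371 mm per year.

0.371 mm per year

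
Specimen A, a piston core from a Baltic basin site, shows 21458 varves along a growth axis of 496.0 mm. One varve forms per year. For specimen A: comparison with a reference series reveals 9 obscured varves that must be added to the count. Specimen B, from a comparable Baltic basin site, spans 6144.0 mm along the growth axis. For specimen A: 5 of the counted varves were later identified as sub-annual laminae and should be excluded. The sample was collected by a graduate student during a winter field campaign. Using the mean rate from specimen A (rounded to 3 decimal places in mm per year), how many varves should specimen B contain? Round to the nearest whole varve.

267130 varves

Specimen A: true varve count = 21458 − 5 + 9 = 21462.
A: Extension rate ≈ 496.0 / 21462 = 0.023 mm per year.
B spans 6144.0 / 0.023 = 267130.43 years ≈ 267130 varves.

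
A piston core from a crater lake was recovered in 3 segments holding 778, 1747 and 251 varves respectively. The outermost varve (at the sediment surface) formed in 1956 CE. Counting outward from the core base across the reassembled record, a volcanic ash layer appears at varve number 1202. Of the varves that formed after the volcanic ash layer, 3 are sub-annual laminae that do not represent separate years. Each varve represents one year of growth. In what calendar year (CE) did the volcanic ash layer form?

Total varves = 778 + 1747 + 251 = 2776.
The volcanic ash layer sits at varve 1202 from the core base, so 2776 − 1202 = 1574 varves formed after it.
Excluding 3 false varves: 1574 − 3 = 1571.
The varve at the sediment surface is 1956 CE, so the volcanic ash layer dates to 1956 − 1571 = 385 CE.

385 CE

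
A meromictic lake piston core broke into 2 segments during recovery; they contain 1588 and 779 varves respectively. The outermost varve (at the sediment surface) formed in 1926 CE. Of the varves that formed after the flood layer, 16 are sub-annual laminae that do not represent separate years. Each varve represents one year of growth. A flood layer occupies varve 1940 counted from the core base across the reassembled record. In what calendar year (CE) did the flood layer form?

1515 CE

Total varves = 1588 + 779 = 2367.
The flood layer sits at varve 1940 from the core base, so 2367 − 1940 = 427 varves formed after it.
Excluding 16 false varves: 427 − 16 = 411.
1926 − 411 = 1515 CE.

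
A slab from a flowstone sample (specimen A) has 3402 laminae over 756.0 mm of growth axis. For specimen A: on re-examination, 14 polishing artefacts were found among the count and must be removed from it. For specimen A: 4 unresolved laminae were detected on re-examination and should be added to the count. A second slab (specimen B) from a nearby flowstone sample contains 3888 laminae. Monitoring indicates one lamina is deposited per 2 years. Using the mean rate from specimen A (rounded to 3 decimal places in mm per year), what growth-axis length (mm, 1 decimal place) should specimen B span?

863.1 mm

Specimen A: true lamina count = 3402 − 14 + 4 = 3392.
Specimen A: at 2 years per lamina, 3392 × 2 = 6784 years.
A: Extension rate ≈ 756.0 / 6784 = 0.111 mm per year.
Specimen B: at 2 years per lamina, 3888 × 2 = 7776 years. For B, 0.111 mm/year × 7776 years = 863.1 mm.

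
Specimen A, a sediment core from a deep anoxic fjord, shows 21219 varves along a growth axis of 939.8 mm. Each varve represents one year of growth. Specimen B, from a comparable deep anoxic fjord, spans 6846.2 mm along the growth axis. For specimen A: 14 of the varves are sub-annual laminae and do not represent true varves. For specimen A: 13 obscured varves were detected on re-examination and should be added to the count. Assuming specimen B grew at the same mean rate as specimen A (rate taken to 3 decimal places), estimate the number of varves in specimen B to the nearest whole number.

Specimen A: adjusted count: 21219 − 14 + 13 = 21218 varves.
A: Mean rate = 939.8 mm / 21218 years ≈ 0.044 mm per year.
Specimen B: 6846.2 mm / 0.044 mm per year = 155595.45 years ≈ 155595 varves.

155595 varves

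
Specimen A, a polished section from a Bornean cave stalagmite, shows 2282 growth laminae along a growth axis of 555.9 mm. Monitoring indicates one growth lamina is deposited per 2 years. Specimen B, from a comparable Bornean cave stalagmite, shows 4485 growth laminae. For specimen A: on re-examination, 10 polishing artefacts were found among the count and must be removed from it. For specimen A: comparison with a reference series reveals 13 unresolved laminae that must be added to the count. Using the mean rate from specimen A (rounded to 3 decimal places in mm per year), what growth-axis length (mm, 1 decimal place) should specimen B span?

Specimen A: true growth lamina count = 2282 − 10 + 13 = 2285.
Specimen A: multiplying by 2 years per growth lamina: 2285 × 2 = 4570 years.
A: Mean rate = 555.9 mm / 4570 years ≈ 0.122 mm/year.
Specimen B: 4485 growth laminae at 2 years each span 4485 × 2 = 8970 years. For B, 0.122 mm/year × 8970 years = 1094.3 mm.

1094.3 mm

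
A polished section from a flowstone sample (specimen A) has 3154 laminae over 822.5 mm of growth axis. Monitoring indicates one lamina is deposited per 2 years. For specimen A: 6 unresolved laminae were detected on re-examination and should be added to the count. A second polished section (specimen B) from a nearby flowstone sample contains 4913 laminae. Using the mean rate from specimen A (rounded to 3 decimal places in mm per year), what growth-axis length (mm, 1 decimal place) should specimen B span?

1277.4 mm

Specimen A: after corrections the count is 3154 + 6 = 3160 laminae.
Specimen A: 3160 laminae at 2 years each span 3160 × 2 = 6320 years.
A: Mean rate = 822.5 mm / 6320 years ≈ 0.130 mm/yr.
Specimen B: 4913 laminae at 2 years each span 4913 × 2 = 9826 years. B's length ≈ 0.130 × 9826 = 1277.4 mm.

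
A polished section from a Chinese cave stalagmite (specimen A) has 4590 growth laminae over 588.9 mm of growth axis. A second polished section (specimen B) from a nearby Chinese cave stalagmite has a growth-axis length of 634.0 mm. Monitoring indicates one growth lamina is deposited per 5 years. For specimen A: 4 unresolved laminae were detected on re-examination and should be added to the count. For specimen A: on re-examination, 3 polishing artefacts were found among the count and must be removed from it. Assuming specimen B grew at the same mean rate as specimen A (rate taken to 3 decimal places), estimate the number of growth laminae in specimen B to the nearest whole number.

Specimen A: after corrections the count is 4590 − 3 + 4 = 4591 growth laminae.
Specimen A: 4591 growth laminae at 5 years each span 4591 × 5 = 22955 years.
A: Mean rate = 588.9 mm / 22955 years ≈ 0.026 mm per year.
Specimen B: 634.0 mm / 0.026 mm per year = 24384.62 years; at 5 years per growth lamina that is 24384.62 / 5 ≈ 4877 growth laminae.

4877 growth laminae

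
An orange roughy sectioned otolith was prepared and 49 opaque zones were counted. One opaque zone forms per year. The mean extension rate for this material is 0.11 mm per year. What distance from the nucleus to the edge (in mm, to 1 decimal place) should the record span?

5.4 mm

The record spans 49 years at 0.11 mm per year.
49 years at 0.11 mm/year gives 0.11 × 49 = 5.4 mm.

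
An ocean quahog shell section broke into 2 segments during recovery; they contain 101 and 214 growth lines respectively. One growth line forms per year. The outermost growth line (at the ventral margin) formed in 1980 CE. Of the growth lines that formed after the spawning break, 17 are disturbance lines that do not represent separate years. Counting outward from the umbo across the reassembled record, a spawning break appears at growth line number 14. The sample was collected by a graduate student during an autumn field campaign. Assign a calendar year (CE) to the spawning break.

1696 CE

Total growth lines = 101 + 214 = 315.
The spawning break sits at growth line 14 from the umbo, so 315 − 14 = 301 growth lines formed after it.
301 − 17 false = 284 true growth lines after the spawning break.
1980 − 284 = 1696 CE.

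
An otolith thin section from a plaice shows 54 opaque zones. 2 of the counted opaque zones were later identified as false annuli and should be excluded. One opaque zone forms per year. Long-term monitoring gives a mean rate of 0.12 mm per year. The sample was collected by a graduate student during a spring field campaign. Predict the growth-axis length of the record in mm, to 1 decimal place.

True opaque zone count = 54 − 2 = 52.
Predicted length = 0.12 mm/year × 52 years = 6.2 mm.

6.2 mm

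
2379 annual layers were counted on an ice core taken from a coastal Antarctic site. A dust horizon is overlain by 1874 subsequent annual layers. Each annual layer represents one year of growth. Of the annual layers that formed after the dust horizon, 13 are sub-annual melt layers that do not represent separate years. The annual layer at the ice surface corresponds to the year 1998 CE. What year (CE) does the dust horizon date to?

137 CE

There are 1874 annual layers younger than the dust horizon.
1874 − 13 false = 1861 true annual layers after the dust horizon.
1998 − 1861 = 137 CE.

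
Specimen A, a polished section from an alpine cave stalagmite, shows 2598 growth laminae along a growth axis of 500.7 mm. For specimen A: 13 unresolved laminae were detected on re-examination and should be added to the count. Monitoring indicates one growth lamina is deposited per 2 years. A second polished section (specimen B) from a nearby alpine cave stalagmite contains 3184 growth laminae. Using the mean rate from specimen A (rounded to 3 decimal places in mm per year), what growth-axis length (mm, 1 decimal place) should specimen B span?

611.3 mm

Specimen A: correcting the raw count gives 2598 + 13 = 2611 true growth laminae.
Specimen A: multiplying by 2 years per growth lamina: 2611 × 2 = 5222 years.
A: Mean rate = 500.7 mm / 5222 years ≈ 0.096 mm per year.
Specimen B: multiplying by 2 years per growth lamina: 3184 × 2 = 6368 years. For B, 0.096 mm/year × 6368 years = 611.3 mm.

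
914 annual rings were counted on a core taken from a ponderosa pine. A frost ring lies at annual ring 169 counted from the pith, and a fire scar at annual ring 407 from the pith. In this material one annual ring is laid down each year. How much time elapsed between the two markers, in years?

238 years

Separation: 407 − 169 = 238 annual rings.
One annual ring per year makes the interval 238 years.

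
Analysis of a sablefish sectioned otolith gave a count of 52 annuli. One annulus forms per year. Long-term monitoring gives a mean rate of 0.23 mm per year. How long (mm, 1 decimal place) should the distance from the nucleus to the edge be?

The record spans 52 years at 0.23 mm per year.
52 years at 0.23 mm/year gives 0.23 × 52 = 12.0 mm.

12.0 mm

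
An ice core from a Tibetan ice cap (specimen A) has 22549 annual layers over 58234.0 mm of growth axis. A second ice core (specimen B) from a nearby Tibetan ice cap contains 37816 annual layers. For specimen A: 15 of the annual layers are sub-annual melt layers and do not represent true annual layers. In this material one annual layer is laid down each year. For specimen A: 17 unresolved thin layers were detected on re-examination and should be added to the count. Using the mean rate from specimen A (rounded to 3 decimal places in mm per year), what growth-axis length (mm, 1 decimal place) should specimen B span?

Specimen A: adjusted count: 22549 − 15 + 17 = 22551 annual layers.
A: 58234.0 mm over 22551 years gives 58234.0 / 22551 ≈ 2.582 mm per year.
B's length ≈ 2.582 × 37816 = 97640.9 mm.

97640.9 mm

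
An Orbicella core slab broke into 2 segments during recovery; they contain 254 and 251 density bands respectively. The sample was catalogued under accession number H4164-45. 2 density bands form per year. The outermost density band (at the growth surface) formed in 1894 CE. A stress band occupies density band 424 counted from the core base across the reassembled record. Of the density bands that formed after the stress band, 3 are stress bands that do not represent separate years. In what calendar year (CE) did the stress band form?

Total density bands = 254 + 251 = 505.
Between density band 424 and the growth surface there are 505 − 424 = 81 density bands.
Excluding 3 false density bands: 81 − 3 = 78.
Dividing by 2 density bands per year: 78 / 2 = 39 years.
The density band at the growth surface is 1894 CE, so the stress band dates to 1894 − 39 = 1855 CE.

1855 CE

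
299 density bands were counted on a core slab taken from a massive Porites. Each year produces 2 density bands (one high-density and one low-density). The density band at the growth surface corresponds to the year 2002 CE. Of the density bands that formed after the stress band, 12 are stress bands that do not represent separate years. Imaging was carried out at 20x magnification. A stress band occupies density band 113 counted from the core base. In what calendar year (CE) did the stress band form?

1915 CE

299 − 113 = 186 density bands lie beyond the stress band toward the growth surface.
186 − 12 false = 174 true density bands after the stress band.
With 2 density bands per year, 174 / 2 = 87 years.
Counting back 87 years from 2002 CE places the stress band in 2002 − 87 = 1915 CE.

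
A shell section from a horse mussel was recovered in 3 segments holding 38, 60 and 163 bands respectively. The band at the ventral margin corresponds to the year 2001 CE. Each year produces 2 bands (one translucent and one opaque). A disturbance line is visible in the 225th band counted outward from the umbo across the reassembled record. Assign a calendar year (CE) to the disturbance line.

1983 CE

Total bands = 38 + 60 + 163 = 261.
The disturbance line sits at band 225 from the umbo, so 261 − 225 = 36 bands formed after it.
With 2 bands per year, 36 / 2 = 18 years.
Counting back 18 years from 2001 CE places the disturbance line in 2001 − 18 = 1983 CE.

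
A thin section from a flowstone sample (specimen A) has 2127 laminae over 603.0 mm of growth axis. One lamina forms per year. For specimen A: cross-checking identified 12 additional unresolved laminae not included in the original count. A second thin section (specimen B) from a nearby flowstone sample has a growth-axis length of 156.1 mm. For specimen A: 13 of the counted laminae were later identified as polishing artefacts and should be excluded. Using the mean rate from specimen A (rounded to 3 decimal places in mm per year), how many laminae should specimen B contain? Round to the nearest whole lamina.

550 laminae

Specimen A: true lamina count = 2127 − 13 + 12 = 2126.
A: 603.0 mm over 2126 years gives 603.0 / 2126 ≈ 0.284 mm per year.
Specimen B: 156.1 mm / 0.284 mm per year = 549.65 years ≈ 550 laminae.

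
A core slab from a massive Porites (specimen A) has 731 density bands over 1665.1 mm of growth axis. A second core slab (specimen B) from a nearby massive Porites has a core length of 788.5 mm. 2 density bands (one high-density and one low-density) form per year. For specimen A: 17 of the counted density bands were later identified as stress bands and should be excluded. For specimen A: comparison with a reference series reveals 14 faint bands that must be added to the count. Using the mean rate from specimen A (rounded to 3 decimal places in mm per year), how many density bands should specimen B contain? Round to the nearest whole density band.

Specimen A: after corrections the count is 731 − 17 + 14 = 728 density bands.
Specimen A: with 2 density bands per year, 728 / 2 = 364 years.
A: Extension rate ≈ 1665.1 / 364 = 4.574 mm/yr.
Specimen B: 788.5 mm / 4.574 mm per year = 172.39 years; at 2 density bands per year that is 172.39 × 2 ≈ 345 density bands.

345 density bands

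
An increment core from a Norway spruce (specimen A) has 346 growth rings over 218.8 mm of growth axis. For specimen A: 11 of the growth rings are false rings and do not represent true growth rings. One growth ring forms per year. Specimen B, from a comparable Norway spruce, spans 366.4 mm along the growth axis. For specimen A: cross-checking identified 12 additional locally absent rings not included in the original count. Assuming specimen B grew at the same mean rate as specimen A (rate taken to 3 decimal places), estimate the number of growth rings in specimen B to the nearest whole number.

Specimen A: adjusted count: 346 − 11 + 12 = 347 growth rings.
A: Mean rate = 218.8 mm / 347 years ≈ 0.631 mm per year.
B spans 366.4 / 0.631 = 580.67 years ≈ 581 growth rings.

581 growth rings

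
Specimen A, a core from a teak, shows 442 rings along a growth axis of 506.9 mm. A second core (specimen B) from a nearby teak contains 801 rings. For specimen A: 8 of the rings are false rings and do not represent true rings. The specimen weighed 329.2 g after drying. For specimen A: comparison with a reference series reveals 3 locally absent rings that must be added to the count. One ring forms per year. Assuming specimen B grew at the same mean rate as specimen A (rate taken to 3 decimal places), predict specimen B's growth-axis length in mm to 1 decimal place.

929.2 mm

Specimen A: adjusted count: 442 − 8 + 3 = 437 rings.
A: Mean rate = 506.9 mm / 437 years ≈ 1.160 mm per year.
Length of B = 1.160 × 801 = 929.2 mm.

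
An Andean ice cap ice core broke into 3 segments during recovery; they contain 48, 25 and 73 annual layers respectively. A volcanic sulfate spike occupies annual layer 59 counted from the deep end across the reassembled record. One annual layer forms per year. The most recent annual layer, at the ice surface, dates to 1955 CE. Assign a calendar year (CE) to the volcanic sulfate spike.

1868 CE

Total annual layers = 48 + 25 + 73 = 146.
146 − 59 = 87 annual layers lie beyond the volcanic sulfate spike toward the ice surface.
1955 − 87 = 1868 CE.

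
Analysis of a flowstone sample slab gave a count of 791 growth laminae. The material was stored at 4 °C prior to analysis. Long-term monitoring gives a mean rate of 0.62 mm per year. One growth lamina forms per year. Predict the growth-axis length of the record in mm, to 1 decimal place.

791 years of growth are recorded.
Length ≈ 0.62 × 791 = 490.4 mm.

490.4 mm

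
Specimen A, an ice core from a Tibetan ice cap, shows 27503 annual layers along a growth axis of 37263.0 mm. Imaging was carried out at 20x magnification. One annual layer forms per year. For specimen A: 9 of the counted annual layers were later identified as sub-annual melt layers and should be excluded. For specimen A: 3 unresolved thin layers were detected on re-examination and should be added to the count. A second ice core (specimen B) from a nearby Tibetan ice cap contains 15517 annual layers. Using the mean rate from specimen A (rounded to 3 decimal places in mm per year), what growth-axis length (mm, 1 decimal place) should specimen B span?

21025.5 mm

Specimen A: correcting the raw count gives 27503 − 9 + 3 = 27497 true annual layers.
A: Extension rate ≈ 37263.0 / 27497 = 1.355 mm/yr.
For B, 1.355 mm/year × 15517 years = 21025.5 mm.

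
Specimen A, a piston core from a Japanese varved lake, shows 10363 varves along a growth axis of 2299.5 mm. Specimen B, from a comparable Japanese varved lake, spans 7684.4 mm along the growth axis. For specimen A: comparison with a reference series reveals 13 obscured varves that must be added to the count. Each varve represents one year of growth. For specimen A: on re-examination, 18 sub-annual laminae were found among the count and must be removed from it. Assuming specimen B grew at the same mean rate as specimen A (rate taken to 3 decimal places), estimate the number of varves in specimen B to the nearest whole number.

34614 varves

Specimen A: true varve count = 10363 − 18 + 13 = 10358.
A: Mean rate = 2299.5 mm / 10358 years ≈ 0.222 mm/year.
Specimen B: 7684.4 mm / 0.222 mm per year = 34614.41 years ≈ 34614 varves.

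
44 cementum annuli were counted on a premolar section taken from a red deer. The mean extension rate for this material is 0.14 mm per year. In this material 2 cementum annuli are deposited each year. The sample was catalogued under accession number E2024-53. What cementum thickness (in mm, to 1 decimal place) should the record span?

Dividing by 2 cementum annuli per year: 44 / 2 = 22 years.
Length ≈ 0.14 × 22 = 3.1 mm.

3.1 mm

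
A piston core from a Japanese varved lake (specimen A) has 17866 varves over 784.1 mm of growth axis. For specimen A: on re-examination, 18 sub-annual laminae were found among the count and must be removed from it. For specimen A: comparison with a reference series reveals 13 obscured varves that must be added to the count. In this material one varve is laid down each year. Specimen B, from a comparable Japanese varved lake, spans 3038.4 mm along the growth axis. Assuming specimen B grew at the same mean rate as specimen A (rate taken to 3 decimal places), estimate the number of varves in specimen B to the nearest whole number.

69055 varves

Specimen A: true varve count = 17866 − 18 + 13 = 17861.
A: Extension rate ≈ 784.1 / 17861 = 0.044 mm/yr.
For B, 3038.4 / 0.044 = 69054.55 years ≈ 69055 varves.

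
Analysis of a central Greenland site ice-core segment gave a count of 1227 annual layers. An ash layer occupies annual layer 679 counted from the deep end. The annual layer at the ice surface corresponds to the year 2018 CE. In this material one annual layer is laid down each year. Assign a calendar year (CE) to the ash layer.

Between annual layer 679 and the ice surface there are 1227 − 679 = 548 annual layers.
The annual layer at the ice surface is 2018 CE, so the ash layer dates to 2018 − 548 = 1470 CE.

1470 CE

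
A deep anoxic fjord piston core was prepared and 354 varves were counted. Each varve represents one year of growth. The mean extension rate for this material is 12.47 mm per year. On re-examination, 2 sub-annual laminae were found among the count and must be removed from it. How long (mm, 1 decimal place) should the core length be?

4389.4 mm

Correcting the raw count gives 354 − 2 = 352 true varves.
352 years at 12.47 mm/year gives 12.47 × 352 = 4389.4 mm.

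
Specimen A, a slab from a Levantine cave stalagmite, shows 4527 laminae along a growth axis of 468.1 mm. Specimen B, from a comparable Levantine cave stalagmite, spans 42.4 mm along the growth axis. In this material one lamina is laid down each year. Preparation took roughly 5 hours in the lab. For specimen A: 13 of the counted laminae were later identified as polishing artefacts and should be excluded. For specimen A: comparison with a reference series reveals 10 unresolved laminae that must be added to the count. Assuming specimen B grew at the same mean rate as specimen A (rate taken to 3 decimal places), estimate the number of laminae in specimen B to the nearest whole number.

Specimen A: true lamina count = 4527 − 13 + 10 = 4524.
A: Mean rate = 468.1 mm / 4524 years ≈ 0.103 mm/year.
Specimen B: 42.4 mm / 0.103 mm per year = 411.65 years ≈ 412 laminae.

412 laminae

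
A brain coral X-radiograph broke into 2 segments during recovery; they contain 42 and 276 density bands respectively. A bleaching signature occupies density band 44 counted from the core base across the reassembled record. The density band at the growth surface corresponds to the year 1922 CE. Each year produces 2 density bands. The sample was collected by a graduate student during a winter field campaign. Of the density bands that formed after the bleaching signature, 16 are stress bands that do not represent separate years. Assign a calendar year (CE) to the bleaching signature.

Total density bands = 42 + 276 = 318.
Between density band 44 and the growth surface there are 318 − 44 = 274 density bands.
Excluding 16 false density bands: 274 − 16 = 258.
Dividing by 2 density bands per year: 258 / 2 = 129 years.
Counting back 129 years from 1922 CE places the bleaching signature in 1922 − 129 = 1793 CE.

1793 CE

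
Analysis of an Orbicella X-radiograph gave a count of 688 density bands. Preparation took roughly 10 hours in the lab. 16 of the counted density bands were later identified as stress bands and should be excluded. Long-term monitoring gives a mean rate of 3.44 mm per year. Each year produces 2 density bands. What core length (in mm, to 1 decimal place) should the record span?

Correcting the raw count gives 688 − 16 = 672 true density bands.
With 2 density bands per year, 672 / 2 = 336 years.
Length ≈ 3.44 × 336 = 1155.8 mm.

1155.8 mm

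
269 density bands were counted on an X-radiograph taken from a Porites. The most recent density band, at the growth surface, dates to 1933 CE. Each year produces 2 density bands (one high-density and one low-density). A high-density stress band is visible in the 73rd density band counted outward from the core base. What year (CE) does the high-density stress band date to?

269 − 73 = 196 density bands lie beyond the high-density stress band toward the growth surface.
Dividing by 2 density bands per year: 196 / 2 = 98 years.
Counting back 98 years from 1933 CE places the high-density stress band in 1933 − 98 = 1835 CE.

1835 CE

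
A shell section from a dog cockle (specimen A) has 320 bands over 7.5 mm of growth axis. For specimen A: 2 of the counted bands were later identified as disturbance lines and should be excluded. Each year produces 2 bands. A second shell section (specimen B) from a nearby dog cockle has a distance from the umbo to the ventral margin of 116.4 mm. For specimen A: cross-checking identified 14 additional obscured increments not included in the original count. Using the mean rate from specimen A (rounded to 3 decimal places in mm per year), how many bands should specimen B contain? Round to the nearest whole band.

Specimen A: true band count = 320 − 2 + 14 = 332.
Specimen A: dividing by 2 bands per year: 332 / 2 = 166 years.
A: Mean rate = 7.5 mm / 166 years ≈ 0.045 mm/year.
For B, 116.4 / 0.045 = 2586.67 years; at 2 bands per year that is 2586.67 × 2 ≈ 5173 bands.

5173 bands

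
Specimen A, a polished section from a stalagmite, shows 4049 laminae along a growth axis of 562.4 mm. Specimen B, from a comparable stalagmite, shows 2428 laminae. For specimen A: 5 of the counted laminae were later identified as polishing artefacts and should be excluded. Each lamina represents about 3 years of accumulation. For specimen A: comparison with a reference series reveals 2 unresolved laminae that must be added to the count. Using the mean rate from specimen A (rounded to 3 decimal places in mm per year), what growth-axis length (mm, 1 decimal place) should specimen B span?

Specimen A: adjusted count: 4049 − 5 + 2 = 4046 laminae.
Specimen A: at 3 years per lamina, 4046 × 3 = 12138 years.
A: Extension rate ≈ 562.4 / 12138 = 0.046 mm/year.
Specimen B: 2428 laminae at 3 years each span 2428 × 3 = 7284 years. For B, 0.046 mm/year × 7284 years = 335.1 mm.

335.1 mm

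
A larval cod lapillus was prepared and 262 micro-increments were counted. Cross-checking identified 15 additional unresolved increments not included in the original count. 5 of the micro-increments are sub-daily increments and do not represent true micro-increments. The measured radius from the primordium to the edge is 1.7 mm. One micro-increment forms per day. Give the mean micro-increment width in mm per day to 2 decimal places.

Correcting the raw count gives 262 − 5 + 15 = 272 true micro-increments.
1.7 mm over 272 days gives 1.7 / 272 ≈ 0.01 mm per day.

0.01 mm per day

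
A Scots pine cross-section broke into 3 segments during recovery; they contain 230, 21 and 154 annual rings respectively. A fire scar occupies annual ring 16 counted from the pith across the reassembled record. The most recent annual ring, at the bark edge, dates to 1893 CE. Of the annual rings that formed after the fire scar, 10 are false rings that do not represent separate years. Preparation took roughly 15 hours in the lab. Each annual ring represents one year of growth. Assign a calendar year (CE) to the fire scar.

Total annual rings = 230 + 21 + 154 = 405.
405 − 16 = 389 annual rings lie beyond the fire scar toward the bark edge.
Removing the 10 false annual rings leaves 389 − 10 = 379 true annual rings beyond the fire scar.
The annual ring at the bark edge is 1893 CE, so the fire scar dates to 1893 − 379 = 1514 CE.

1514 CE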